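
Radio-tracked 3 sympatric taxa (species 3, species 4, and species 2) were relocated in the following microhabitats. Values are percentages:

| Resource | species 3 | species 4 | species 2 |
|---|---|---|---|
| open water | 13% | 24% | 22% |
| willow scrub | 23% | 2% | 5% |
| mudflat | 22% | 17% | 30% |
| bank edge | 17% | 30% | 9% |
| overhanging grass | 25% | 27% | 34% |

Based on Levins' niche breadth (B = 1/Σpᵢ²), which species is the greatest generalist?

Convert percentages to proportions (divide by 100).
Σp_3ᵢ² = 0.13² + 0.23² + 0.22² + 0.17² + 0.25² = 0.0169 + 0.0529 + 0.0484 + 0.0289 + 0.0625 = 0.2096
B_3 = 1 / 0.2096 = 4.7710
Σp_4ᵢ² = 0.24² + 0.02² + 0.17² + 0.30² + 0.27² = 0.0576 + 0.0004 + 0.0289 + 0.0900 + 0.0729 = 0.2498
B_4 = 1 / 0.2498 = 4.0032
Σp_2ᵢ² = 0.22² + 0.05² + 0.30² + 0.09² + 0.34² = 0.0484 + 0.0025 + 0.0900 + 0.0081 + 0.1156 = 0.2646
B_2 = 1 / 0.2646 = 3.7793
Highest B → broadest niche (most generalist): species 3 (B = 4.77).

species 3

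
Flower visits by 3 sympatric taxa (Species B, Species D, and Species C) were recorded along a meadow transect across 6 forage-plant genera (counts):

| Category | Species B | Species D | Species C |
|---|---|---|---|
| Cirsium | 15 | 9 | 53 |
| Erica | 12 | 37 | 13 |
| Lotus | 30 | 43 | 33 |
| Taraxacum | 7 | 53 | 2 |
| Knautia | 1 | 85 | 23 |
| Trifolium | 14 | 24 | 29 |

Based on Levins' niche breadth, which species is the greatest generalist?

Proportions for Species B (n=79): 15/79=0.1899, 12/79=0.1519, 30/79=0.3797, 7/79=0.0886, 1/79=0.0127, 14/79=0.1772
Proportions for Species D (n=251): 9/251=0.0359, 37/251=0.1474, 43/251=0.1713, 53/251=0.2112, 85/251=0.3386, 24/251=0.0956
Proportions for Species C (n=153): 53/153=0.3464, 13/153=0.0850, 33/153=0.2157, 2/153=0.0131, 23/153=0.1503, 29/153=0.1895
Σp_Bᵢ² = 0.1899² + 0.1519² + 0.3797² + 0.0886² + 0.0127² + 0.1772² = 0.036062 + 0.023074 + 0.144172 + 0.007850 + 0.000161 + 0.031400 = 0.242719
B_B = 1 / 0.242719 = 4.1200
Σp_Dᵢ² = 0.0359² + 0.1474² + 0.1713² + 0.2112² + 0.3386² + 0.0956² = 0.001289 + 0.021727 + 0.029344 + 0.044605 + 0.114650 + 0.009139 = 0.220754
B_D = 1 / 0.220754 = 4.5299
Σp_Cᵢ² = 0.3464² + 0.0850² + 0.2157² + 0.0131² + 0.1503² + 0.1895² = 0.119993 + 0.007225 + 0.046526 + 0.000172 + 0.022590 + 0.035910 = 0.232416
B_C = 1 / 0.232416 = 4.3026
Highest B → broadest niche (most generalist): Species D (B = 4.53).

Species D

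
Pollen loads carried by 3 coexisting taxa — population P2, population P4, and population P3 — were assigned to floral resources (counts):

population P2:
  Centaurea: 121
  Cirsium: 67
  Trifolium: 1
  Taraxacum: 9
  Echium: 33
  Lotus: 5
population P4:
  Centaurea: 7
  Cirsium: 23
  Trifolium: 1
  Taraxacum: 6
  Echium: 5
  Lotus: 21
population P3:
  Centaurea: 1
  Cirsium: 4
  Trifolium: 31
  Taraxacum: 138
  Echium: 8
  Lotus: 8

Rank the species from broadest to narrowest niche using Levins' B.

population P4 > population P2 > population P3

Proportions for population P2 (n=236): 121/236=0.5127, 67/236=0.2839, 1/236=0.0042, 9/236=0.0381, 33/236=0.1398, 5/236=0.0212
Proportions for population P4 (n=63): 7/63=0.1111, 23/63=0.3651, 1/63=0.0159, 6/63=0.0952, 5/63=0.0794, 21/63=0.3333
Proportions for population P3 (n=190): 1/190=0.0053, 4/190=0.0211, 31/190=0.1632, 138/190=0.7263, 8/190=0.0421, 8/190=0.0421
Σp_P2ᵢ² = 0.5127² + 0.2839² + 0.0042² + 0.0381² + 0.1398² + 0.0212² = 0.262861 + 0.080599 + 0.000018 + 0.001452 + 0.019544 + 0.000449 = 0.364923
B_P2 = 1 / 0.364923 = 2.7403
Σp_P4ᵢ² = 0.1111² + 0.3651² + 0.0159² + 0.0952² + 0.0794² + 0.3333² = 0.012343 + 0.133298 + 0.000253 + 0.009063 + 0.006304 + 0.111089 = 0.272350
B_P4 = 1 / 0.272350 = 3.6717
Σp_P3ᵢ² = 0.0053² + 0.0211² + 0.1632² + 0.7263² + 0.0421² + 0.0421² = 0.000028 + 0.000445 + 0.026634 + 0.527512 + 0.001772 + 0.001772 = 0.558163
B_P3 = 1 / 0.558163 = 1.7916
Ranking by B (broadest → narrowest): population P4 (3.67) > population P2 (2.74) > population P3 (1.79)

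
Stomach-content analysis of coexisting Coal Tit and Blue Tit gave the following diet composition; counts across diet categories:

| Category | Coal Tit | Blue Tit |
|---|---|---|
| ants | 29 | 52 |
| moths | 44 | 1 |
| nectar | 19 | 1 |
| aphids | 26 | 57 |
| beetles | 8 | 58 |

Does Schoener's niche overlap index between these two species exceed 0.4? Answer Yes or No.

Yes

Proportions for Coal Tit (n=126): 29/126=0.2302, 44/126=0.3492, 19/126=0.1508, 26/126=0.2063, 8/126=0.0635
Proportions for Blue Tit (n=169): 52/169=0.3077, 1/169=0.0059, 1/169=0.0059, 57/169=0.3373, 58/169=0.3432
Σ|p₁ᵢ − p₂ᵢ| = 0.0775 + 0.3433 + 0.1449 + 0.1310 + 0.2797 = 0.9764
D = 1 − ½ × 0.9764 = 1 − 0.48820 = 0.51180
D = 0.51180 > 0.4 → Yes.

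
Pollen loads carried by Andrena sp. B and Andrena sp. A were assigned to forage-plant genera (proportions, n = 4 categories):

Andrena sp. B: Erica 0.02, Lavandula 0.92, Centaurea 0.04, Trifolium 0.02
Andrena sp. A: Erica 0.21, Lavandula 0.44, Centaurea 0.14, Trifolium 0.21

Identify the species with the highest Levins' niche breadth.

Σp_Bᵢ² = 0.02² + 0.92² + 0.04² + 0.02² = 0.0004 + 0.8464 + 0.0016 + 0.0004 = 0.8488
B_B = 1 / 0.8488 = 1.1781
Σp_Aᵢ² = 0.21² + 0.44² + 0.14² + 0.21² = 0.0441 + 0.1936 + 0.0196 + 0.0441 = 0.3014
B_A = 1 / 0.3014 = 3.3179
Highest B → broadest niche (most generalist): Andrena sp. A (B = 3.32).

Andrena sp. A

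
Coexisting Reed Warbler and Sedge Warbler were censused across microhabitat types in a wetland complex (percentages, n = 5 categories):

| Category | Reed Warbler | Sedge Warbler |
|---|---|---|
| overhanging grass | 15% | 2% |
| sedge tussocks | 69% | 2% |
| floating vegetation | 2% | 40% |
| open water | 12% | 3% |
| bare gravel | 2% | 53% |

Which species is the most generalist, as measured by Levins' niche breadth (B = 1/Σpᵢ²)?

Convert percentages to proportions (divide by 100).
Σp_Reedᵢ² = 0.15² + 0.69² + 0.02² + 0.12² + 0.02² = 0.0225 + 0.4761 + 0.0004 + 0.0144 + 0.0004 = 0.5138
B_Reed = 1 / 0.5138 = 1.9463
Σp_Sedgᵢ² = 0.02² + 0.02² + 0.40² + 0.03² + 0.53² = 0.0004 + 0.0004 + 0.1600 + 0.0009 + 0.2809 = 0.4426
B_Sedg = 1 / 0.4426 = 2.2594
Highest B → broadest niche (most generalist): Sedge Warbler (B = 2.26).

Sedge Warbler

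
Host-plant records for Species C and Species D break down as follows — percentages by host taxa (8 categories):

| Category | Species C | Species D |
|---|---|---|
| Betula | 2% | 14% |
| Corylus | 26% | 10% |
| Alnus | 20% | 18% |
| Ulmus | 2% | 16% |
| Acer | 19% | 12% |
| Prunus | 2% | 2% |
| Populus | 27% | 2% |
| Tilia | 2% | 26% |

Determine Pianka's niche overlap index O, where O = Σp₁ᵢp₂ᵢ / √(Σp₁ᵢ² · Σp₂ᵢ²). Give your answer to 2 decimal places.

Convert percentages to proportions (divide by 100).
Σ p₁ᵢp₂ᵢ = 0.0028 + 0.0260 + 0.0360 + 0.0032 + 0.0228 + 0.0004 + 0.0054 + 0.0052 = 0.1018
Σp_1ᵢ² = 0.02² + 0.26² + 0.20² + 0.02² + 0.19² + 0.02² + 0.27² + 0.02² = 0.0004 + 0.0676 + 0.0400 + 0.0004 + 0.0361 + 0.0004 + 0.0729 + 0.0004 = 0.2182
Σp_2ᵢ² = 0.14² + 0.10² + 0.18² + 0.16² + 0.12² + 0.02² + 0.02² + 0.26² = 0.0196 + 0.0100 + 0.0324 + 0.0256 + 0.0144 + 0.0004 + 0.0004 + 0.0676 = 0.1704
O = 0.1018 / √(0.2182 × 0.1704) = 0.1018 / 0.19282 = 0.5280

0.53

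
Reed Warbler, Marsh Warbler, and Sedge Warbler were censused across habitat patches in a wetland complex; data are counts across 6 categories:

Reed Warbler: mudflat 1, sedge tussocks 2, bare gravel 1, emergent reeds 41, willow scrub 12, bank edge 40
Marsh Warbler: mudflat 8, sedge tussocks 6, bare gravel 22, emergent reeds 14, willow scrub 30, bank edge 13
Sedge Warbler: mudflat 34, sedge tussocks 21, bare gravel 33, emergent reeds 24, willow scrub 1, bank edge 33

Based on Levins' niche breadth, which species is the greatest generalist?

Proportions for Reed Warbler (n=97): 1/97=0.0103, 2/97=0.0206, 1/97=0.0103, 41/97=0.4227, 12/97=0.1237, 40/97=0.4124
Proportions for Marsh Warbler (n=93): 8/93=0.0860, 6/93=0.0645, 22/93=0.2366, 14/93=0.1505, 30/93=0.3226, 13/93=0.1398
Proportions for Sedge Warbler (n=146): 34/146=0.2329, 21/146=0.1438, 33/146=0.2260, 24/146=0.1644, 1/146=0.0068, 33/146=0.2260
Σp_Reedᵢ² = 0.0103² + 0.0206² + 0.0103² + 0.4227² + 0.1237² + 0.4124² = 0.000106 + 0.000424 + 0.000106 + 0.178675 + 0.015302 + 0.170074 = 0.364687
B_Reed = 1 / 0.364687 = 2.7421
Σp_Marsᵢ² = 0.0860² + 0.0645² + 0.2366² + 0.1505² + 0.3226² + 0.1398² = 0.007396 + 0.004160 + 0.055980 + 0.022650 + 0.104071 + 0.019544 = 0.213801
B_Mars = 1 / 0.213801 = 4.6772
Σp_Sedgᵢ² = 0.2329² + 0.1438² + 0.2260² + 0.1644² + 0.0068² + 0.2260² = 0.054242 + 0.020678 + 0.051076 + 0.027027 + 0.000046 + 0.051076 = 0.204145
B_Sedg = 1 / 0.204145 = 4.8985
Highest B → broadest niche (most generalist): Sedge Warbler (B = 4.90).

Sedge Warbler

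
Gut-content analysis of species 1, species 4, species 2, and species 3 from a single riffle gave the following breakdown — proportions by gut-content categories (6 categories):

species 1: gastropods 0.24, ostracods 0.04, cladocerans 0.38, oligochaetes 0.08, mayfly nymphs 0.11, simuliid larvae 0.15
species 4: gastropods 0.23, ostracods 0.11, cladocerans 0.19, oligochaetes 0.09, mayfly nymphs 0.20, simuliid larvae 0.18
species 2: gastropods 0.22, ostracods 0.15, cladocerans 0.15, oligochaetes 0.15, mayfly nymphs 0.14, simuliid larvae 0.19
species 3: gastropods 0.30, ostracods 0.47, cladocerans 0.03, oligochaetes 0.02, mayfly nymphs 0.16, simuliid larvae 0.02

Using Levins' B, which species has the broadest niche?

species 2

Σp_1ᵢ² = 0.24² + 0.04² + 0.38² + 0.08² + 0.11² + 0.15² = 0.0576 + 0.0016 + 0.1444 + 0.0064 + 0.0121 + 0.0225 = 0.2446
B_1 = 1 / 0.2446 = 4.0883
Σp_4ᵢ² = 0.23² + 0.11² + 0.19² + 0.09² + 0.20² + 0.18² = 0.0529 + 0.0121 + 0.0361 + 0.0081 + 0.0400 + 0.0324 = 0.1816
B_4 = 1 / 0.1816 = 5.5066
Σp_2ᵢ² = 0.22² + 0.15² + 0.15² + 0.15² + 0.14² + 0.19² = 0.0484 + 0.0225 + 0.0225 + 0.0225 + 0.0196 + 0.0361 = 0.1716
B_2 = 1 / 0.1716 = 5.8275
Σp_3ᵢ² = 0.30² + 0.47² + 0.03² + 0.02² + 0.16² + 0.02² = 0.0900 + 0.2209 + 0.0009 + 0.0004 + 0.0256 + 0.0004 = 0.3382
B_3 = 1 / 0.3382 = 2.9568
Highest B → broadest niche (most generalist): species 2 (B = 5.83).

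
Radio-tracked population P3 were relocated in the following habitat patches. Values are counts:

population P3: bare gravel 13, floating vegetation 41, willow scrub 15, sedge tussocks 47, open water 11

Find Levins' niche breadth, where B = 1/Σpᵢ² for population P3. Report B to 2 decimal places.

Proportions for population P3 (n=127): 13/127=0.1024, 41/127=0.3228, 15/127=0.1181, 47/127=0.3701, 11/127=0.0866
Σpᵢ² = 0.1024² + 0.3228² + 0.1181² + 0.3701² + 0.0866² = 0.010486 + 0.104200 + 0.013948 + 0.136974 + 0.007500 = 0.273108
B = 1 / 0.273108 = 3.6616

3.66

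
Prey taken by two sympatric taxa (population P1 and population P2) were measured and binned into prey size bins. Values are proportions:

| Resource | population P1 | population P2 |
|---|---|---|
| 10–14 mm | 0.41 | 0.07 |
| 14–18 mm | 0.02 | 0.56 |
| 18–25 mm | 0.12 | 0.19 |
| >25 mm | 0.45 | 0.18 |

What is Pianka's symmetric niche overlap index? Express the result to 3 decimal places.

Σ p₁ᵢp₂ᵢ = 0.0287 + 0.0112 + 0.0228 + 0.0810 = 0.1437
Σp_1ᵢ² = 0.41² + 0.02² + 0.12² + 0.45² = 0.1681 + 0.0004 + 0.0144 + 0.2025 = 0.3854
Σp_2ᵢ² = 0.07² + 0.56² + 0.19² + 0.18² = 0.0049 + 0.3136 + 0.0361 + 0.0324 = 0.3870
O = 0.1437 / √(0.3854 × 0.3870) = 0.1437 / 0.386199 = 0.37209

0.372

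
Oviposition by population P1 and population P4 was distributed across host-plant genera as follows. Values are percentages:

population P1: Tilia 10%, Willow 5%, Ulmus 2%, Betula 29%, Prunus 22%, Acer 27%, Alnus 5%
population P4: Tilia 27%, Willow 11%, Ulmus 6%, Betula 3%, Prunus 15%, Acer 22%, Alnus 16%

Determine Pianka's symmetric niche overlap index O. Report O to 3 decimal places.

Convert percentages to proportions (divide by 100).
Σ p₁ᵢp₂ᵢ = 0.0270 + 0.0055 + 0.0012 + 0.0087 + 0.0330 + 0.0594 + 0.0080 = 0.1428
Σp_1ᵢ² = 0.10² + 0.05² + 0.02² + 0.29² + 0.22² + 0.27² + 0.05² = 0.0100 + 0.0025 + 0.0004 + 0.0841 + 0.0484 + 0.0729 + 0.0025 = 0.2208
Σp_2ᵢ² = 0.27² + 0.11² + 0.06² + 0.03² + 0.15² + 0.22² + 0.16² = 0.0729 + 0.0121 + 0.0036 + 0.0009 + 0.0225 + 0.0484 + 0.0256 = 0.1860
O = 0.1428 / √(0.2208 × 0.1860) = 0.1428 / 0.202654 = 0.70465

0.705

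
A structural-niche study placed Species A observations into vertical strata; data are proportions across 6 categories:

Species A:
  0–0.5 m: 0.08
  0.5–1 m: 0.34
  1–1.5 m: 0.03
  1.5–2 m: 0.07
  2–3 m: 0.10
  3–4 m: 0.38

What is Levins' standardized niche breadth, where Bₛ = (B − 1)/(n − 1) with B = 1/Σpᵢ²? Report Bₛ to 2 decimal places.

Σpᵢ² = 0.08² + 0.34² + 0.03² + 0.07² + 0.10² + 0.38² = 0.0064 + 0.1156 + 0.0009 + 0.0049 + 0.0100 + 0.1444 = 0.2822
B = 1 / 0.2822 = 3.5436
Bₛ = (B − 1)/(n − 1) = (3.5436 − 1)/(6 − 1) = 2.5436/5 = 0.5087

0.51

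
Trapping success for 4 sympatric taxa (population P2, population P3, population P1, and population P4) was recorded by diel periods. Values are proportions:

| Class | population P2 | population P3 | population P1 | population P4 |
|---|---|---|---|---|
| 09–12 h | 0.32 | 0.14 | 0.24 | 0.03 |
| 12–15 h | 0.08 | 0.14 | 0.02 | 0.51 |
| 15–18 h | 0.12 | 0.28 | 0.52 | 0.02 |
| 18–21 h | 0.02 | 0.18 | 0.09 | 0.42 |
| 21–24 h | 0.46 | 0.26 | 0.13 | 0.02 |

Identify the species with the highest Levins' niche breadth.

population P3

Σp_P2ᵢ² = 0.32² + 0.08² + 0.12² + 0.02² + 0.46² = 0.1024 + 0.0064 + 0.0144 + 0.0004 + 0.2116 = 0.3352
B_P2 = 1 / 0.3352 = 2.9833
Σp_P3ᵢ² = 0.14² + 0.14² + 0.28² + 0.18² + 0.26² = 0.0196 + 0.0196 + 0.0784 + 0.0324 + 0.0676 = 0.2176
B_P3 = 1 / 0.2176 = 4.5956
Σp_P1ᵢ² = 0.24² + 0.02² + 0.52² + 0.09² + 0.13² = 0.0576 + 0.0004 + 0.2704 + 0.0081 + 0.0169 = 0.3534
B_P1 = 1 / 0.3534 = 2.8297
Σp_P4ᵢ² = 0.03² + 0.51² + 0.02² + 0.42² + 0.02² = 0.0009 + 0.2601 + 0.0004 + 0.1764 + 0.0004 = 0.4382
B_P4 = 1 / 0.4382 = 2.2821
Highest B → broadest niche (most generalist): population P3 (B = 4.60).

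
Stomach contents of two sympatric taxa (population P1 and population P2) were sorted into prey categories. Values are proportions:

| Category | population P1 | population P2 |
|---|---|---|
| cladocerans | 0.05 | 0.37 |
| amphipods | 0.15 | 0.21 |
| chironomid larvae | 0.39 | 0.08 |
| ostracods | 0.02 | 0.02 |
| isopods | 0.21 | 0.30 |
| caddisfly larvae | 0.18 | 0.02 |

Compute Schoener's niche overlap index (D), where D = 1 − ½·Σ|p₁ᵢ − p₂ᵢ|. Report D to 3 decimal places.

Σ|p₁ᵢ − p₂ᵢ| = 0.32 + 0.06 + 0.31 + 0.00 + 0.09 + 0.16 = 0.94
D = 1 − ½ × 0.94 = 1 − 0.470 = 0.53000

0.530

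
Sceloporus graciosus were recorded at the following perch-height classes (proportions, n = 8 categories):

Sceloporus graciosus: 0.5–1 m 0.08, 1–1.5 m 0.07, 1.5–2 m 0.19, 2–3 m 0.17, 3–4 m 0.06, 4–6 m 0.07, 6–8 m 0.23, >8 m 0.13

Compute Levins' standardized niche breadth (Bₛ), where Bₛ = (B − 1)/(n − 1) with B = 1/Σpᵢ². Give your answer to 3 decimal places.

0.781

Σpᵢ² = 0.08² + 0.07² + 0.19² + 0.17² + 0.06² + 0.07² + 0.23² + 0.13² = 0.0064 + 0.0049 + 0.0361 + 0.0289 + 0.0036 + 0.0049 + 0.0529 + 0.0169 = 0.1546
B = 1 / 0.1546 = 6.46831
Bₛ = (B − 1)/(n − 1) = (6.46831 − 1)/(8 − 1) = 5.46831/7 = 0.78119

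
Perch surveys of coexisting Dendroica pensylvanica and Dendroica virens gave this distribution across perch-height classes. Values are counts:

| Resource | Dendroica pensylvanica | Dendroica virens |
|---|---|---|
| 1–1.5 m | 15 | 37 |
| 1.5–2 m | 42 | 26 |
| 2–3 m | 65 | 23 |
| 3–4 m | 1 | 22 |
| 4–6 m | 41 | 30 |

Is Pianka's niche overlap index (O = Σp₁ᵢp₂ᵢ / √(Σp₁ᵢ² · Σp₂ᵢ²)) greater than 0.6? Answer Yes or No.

Yes

Proportions for Dendroica pensylvanica (n=164): 15/164=0.0915, 42/164=0.2561, 65/164=0.3963, 1/164=0.0061, 41/164=0.2500
Proportions for Dendroica virens (n=138): 37/138=0.2681, 26/138=0.1884, 23/138=0.1667, 22/138=0.1594, 30/138=0.2174
Σ p₁ᵢp₂ᵢ = 0.024531 + 0.048249 + 0.066063 + 0.000972 + 0.054350 = 0.194165
Σp_1ᵢ² = 0.0915² + 0.2561² + 0.3963² + 0.0061² + 0.2500² = 0.008372 + 0.065587 + 0.157054 + 0.000037 + 0.062500 = 0.293550
Σp_2ᵢ² = 0.2681² + 0.1884² + 0.1667² + 0.1594² + 0.2174² = 0.071878 + 0.035495 + 0.027789 + 0.025408 + 0.047263 = 0.207833
O = 0.194165 / √(0.293550 × 0.207833) = 0.194165 / 0.2470008 = 0.7861
O = 0.7861 > 0.6 → Yes.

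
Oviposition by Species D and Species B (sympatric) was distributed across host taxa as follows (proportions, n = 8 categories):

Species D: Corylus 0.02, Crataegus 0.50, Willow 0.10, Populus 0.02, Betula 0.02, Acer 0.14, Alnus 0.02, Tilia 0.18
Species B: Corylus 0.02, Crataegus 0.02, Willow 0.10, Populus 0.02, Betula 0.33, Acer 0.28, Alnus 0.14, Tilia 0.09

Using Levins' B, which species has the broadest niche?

Species B

Σp_Dᵢ² = 0.02² + 0.50² + 0.10² + 0.02² + 0.02² + 0.14² + 0.02² + 0.18² = 0.0004 + 0.2500 + 0.0100 + 0.0004 + 0.0004 + 0.0196 + 0.0004 + 0.0324 = 0.3136
B_D = 1 / 0.3136 = 3.1888
Σp_Bᵢ² = 0.02² + 0.02² + 0.10² + 0.02² + 0.33² + 0.28² + 0.14² + 0.09² = 0.0004 + 0.0004 + 0.0100 + 0.0004 + 0.1089 + 0.0784 + 0.0196 + 0.0081 = 0.2262
B_B = 1 / 0.2262 = 4.4209
Highest B → broadest niche (most generalist): Species B (B = 4.42).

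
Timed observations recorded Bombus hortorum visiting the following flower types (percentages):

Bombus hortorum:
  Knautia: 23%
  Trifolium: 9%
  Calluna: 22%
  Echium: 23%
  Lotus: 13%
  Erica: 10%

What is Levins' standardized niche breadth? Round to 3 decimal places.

Convert percentages to proportions (divide by 100).
Σpᵢ² = 0.23² + 0.09² + 0.22² + 0.23² + 0.13² + 0.10² = 0.0529 + 0.0081 + 0.0484 + 0.0529 + 0.0169 + 0.0100 = 0.1892
B = 1 / 0.1892 = 5.28541
Bₛ = (B − 1)/(n − 1) = (5.28541 − 1)/(6 − 1) = 4.28541/5 = 0.85708

0.857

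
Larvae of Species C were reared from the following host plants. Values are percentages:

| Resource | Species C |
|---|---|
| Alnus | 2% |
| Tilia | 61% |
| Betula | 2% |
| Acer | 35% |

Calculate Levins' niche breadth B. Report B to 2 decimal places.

Convert percentages to proportions (divide by 100).
Σpᵢ² = 0.02² + 0.61² + 0.02² + 0.35² = 0.0004 + 0.3721 + 0.0004 + 0.1225 = 0.4954
B = 1 / 0.4954 = 2.0186

2.02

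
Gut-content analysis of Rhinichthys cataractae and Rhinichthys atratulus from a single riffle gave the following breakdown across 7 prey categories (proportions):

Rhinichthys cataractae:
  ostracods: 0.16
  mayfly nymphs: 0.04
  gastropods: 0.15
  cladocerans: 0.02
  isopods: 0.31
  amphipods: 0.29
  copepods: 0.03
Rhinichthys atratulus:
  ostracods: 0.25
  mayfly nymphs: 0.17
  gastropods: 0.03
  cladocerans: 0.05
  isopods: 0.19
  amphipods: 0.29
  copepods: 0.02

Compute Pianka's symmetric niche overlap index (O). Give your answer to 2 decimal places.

0.88

Σ p₁ᵢp₂ᵢ = 0.0400 + 0.0068 + 0.0045 + 0.0010 + 0.0589 + 0.0841 + 0.0006 = 0.1959
Σp_1ᵢ² = 0.16² + 0.04² + 0.15² + 0.02² + 0.31² + 0.29² + 0.03² = 0.0256 + 0.0016 + 0.0225 + 0.0004 + 0.0961 + 0.0841 + 0.0009 = 0.2312
Σp_2ᵢ² = 0.25² + 0.17² + 0.03² + 0.05² + 0.19² + 0.29² + 0.02² = 0.0625 + 0.0289 + 0.0009 + 0.0025 + 0.0361 + 0.0841 + 0.0004 = 0.2154
O = 0.1959 / √(0.2312 × 0.2154) = 0.1959 / 0.22316 = 0.8778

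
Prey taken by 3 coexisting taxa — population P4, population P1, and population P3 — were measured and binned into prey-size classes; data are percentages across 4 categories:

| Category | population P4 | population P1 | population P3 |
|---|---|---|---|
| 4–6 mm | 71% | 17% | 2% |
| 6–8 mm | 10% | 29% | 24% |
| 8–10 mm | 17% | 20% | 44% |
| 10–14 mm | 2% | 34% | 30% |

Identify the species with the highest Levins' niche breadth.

Convert percentages to proportions (divide by 100).
Σp_P4ᵢ² = 0.71² + 0.10² + 0.17² + 0.02² = 0.5041 + 0.0100 + 0.0289 + 0.0004 = 0.5434
B_P4 = 1 / 0.5434 = 1.8403
Σp_P1ᵢ² = 0.17² + 0.29² + 0.20² + 0.34² = 0.0289 + 0.0841 + 0.0400 + 0.1156 = 0.2686
B_P1 = 1 / 0.2686 = 3.7230
Σp_P3ᵢ² = 0.02² + 0.24² + 0.44² + 0.30² = 0.0004 + 0.0576 + 0.1936 + 0.0900 = 0.3416
B_P3 = 1 / 0.3416 = 2.9274
Highest B → broadest niche (most generalist): population P1 (B = 3.72).

population P1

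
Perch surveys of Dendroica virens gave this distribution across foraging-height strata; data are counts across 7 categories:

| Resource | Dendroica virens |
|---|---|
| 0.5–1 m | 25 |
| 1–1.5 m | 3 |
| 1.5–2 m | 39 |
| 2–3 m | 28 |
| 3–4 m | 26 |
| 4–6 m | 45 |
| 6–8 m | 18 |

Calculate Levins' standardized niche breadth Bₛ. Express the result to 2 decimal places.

0.78

Proportions for Dendroica virens (n=184): 25/184=0.1359, 3/184=0.0163, 39/184=0.2120, 28/184=0.1522, 26/184=0.1413, 45/184=0.2446, 18/184=0.0978
Σpᵢ² = 0.1359² + 0.0163² + 0.2120² + 0.1522² + 0.1413² + 0.2446² + 0.0978² = 0.018469 + 0.000266 + 0.044944 + 0.023165 + 0.019966 + 0.059829 + 0.009565 = 0.176204
B = 1 / 0.176204 = 5.6752
Bₛ = (B − 1)/(n − 1) = (5.6752 − 1)/(7 − 1) = 4.6752/6 = 0.7792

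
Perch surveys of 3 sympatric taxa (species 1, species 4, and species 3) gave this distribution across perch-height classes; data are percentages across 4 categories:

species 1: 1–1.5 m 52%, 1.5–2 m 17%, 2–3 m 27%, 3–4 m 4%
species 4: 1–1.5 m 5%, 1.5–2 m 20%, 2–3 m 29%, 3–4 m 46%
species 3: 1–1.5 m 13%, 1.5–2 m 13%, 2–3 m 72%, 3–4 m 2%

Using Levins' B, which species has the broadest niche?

species 4

Convert percentages to proportions (divide by 100).
Σp_1ᵢ² = 0.52² + 0.17² + 0.27² + 0.04² = 0.2704 + 0.0289 + 0.0729 + 0.0016 = 0.3738
B_1 = 1 / 0.3738 = 2.6752
Σp_4ᵢ² = 0.05² + 0.20² + 0.29² + 0.46² = 0.0025 + 0.0400 + 0.0841 + 0.2116 = 0.3382
B_4 = 1 / 0.3382 = 2.9568
Σp_3ᵢ² = 0.13² + 0.13² + 0.72² + 0.02² = 0.0169 + 0.0169 + 0.5184 + 0.0004 = 0.5526
B_3 = 1 / 0.5526 = 1.8096
Highest B → broadest niche (most generalist): species 4 (B = 2.96).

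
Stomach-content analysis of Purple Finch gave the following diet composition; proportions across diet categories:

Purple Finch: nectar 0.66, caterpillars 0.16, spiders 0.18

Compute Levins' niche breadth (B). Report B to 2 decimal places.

2.03

Σpᵢ² = 0.66² + 0.16² + 0.18² = 0.4356 + 0.0256 + 0.0324 = 0.4936
B = 1 / 0.4936 = 2.0259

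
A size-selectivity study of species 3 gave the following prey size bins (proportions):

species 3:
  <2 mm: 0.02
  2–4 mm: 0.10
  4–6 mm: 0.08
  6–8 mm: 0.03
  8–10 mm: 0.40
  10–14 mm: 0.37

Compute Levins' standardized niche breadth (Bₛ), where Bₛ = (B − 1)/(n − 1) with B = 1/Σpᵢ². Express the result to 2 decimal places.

Σpᵢ² = 0.02² + 0.10² + 0.08² + 0.03² + 0.40² + 0.37² = 0.0004 + 0.0100 + 0.0064 + 0.0009 + 0.1600 + 0.1369 = 0.3146
B = 1 / 0.3146 = 3.1786
Bₛ = (B − 1)/(n − 1) = (3.1786 − 1)/(6 − 1) = 2.1786/5 = 0.4357

0.44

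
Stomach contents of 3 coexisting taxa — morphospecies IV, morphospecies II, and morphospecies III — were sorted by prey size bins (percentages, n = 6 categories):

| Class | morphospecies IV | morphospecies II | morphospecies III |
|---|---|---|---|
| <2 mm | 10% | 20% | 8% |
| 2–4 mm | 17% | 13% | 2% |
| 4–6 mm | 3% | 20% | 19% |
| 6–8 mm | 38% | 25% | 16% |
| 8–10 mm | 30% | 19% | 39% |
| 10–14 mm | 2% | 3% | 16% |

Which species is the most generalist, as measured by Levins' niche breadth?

Convert percentages to proportions (divide by 100).
Σp_IVᵢ² = 0.10² + 0.17² + 0.03² + 0.38² + 0.30² + 0.02² = 0.0100 + 0.0289 + 0.0009 + 0.1444 + 0.0900 + 0.0004 = 0.2746
B_IV = 1 / 0.2746 = 3.6417
Σp_IIᵢ² = 0.20² + 0.13² + 0.20² + 0.25² + 0.19² + 0.03² = 0.0400 + 0.0169 + 0.0400 + 0.0625 + 0.0361 + 0.0009 = 0.1964
B_II = 1 / 0.1964 = 5.0916
Σp_IIIᵢ² = 0.08² + 0.02² + 0.19² + 0.16² + 0.39² + 0.16² = 0.0064 + 0.0004 + 0.0361 + 0.0256 + 0.1521 + 0.0256 = 0.2462
B_III = 1 / 0.2462 = 4.0617
Highest B → broadest niche (most generalist): morphospecies II (B = 5.09).

morphospecies II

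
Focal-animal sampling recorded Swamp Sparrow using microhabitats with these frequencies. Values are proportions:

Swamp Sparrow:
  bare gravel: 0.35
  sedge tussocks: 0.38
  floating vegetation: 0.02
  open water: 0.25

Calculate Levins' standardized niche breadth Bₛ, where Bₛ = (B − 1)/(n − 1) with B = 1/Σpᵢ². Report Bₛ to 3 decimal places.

Σpᵢ² = 0.35² + 0.38² + 0.02² + 0.25² = 0.1225 + 0.1444 + 0.0004 + 0.0625 = 0.3298
B = 1 / 0.3298 = 3.03214
Bₛ = (B − 1)/(n − 1) = (3.03214 − 1)/(4 − 1) = 2.03214/3 = 0.67738

0.677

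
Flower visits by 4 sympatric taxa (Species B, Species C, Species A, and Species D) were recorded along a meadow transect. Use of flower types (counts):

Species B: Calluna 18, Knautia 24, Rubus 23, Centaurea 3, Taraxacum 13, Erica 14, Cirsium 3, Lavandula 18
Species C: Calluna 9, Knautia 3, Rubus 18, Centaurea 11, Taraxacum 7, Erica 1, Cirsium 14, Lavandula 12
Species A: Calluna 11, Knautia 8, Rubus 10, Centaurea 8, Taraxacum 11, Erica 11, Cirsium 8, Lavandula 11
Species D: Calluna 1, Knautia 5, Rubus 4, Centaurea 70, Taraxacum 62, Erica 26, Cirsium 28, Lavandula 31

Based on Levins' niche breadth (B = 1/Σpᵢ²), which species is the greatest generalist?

Species A

Proportions for Species B (n=116): 18/116=0.1552, 24/116=0.2069, 23/116=0.1983, 3/116=0.0259, 13/116=0.1121, 14/116=0.1207, 3/116=0.0259, 18/116=0.1552
Proportions for Species C (n=75): 9/75=0.1200, 3/75=0.0400, 18/75=0.2400, 11/75=0.1467, 7/75=0.0933, 1/75=0.0133, 14/75=0.1867, 12/75=0.1600
Proportions for Species A (n=78): 11/78=0.1410, 8/78=0.1026, 10/78=0.1282, 8/78=0.1026, 11/78=0.1410, 11/78=0.1410, 8/78=0.1026, 11/78=0.1410
Proportions for Species D (n=227): 1/227=0.0044, 5/227=0.0220, 4/227=0.0176, 70/227=0.3084, 62/227=0.2731, 26/227=0.1145, 28/227=0.1233, 31/227=0.1366
Σp_Bᵢ² = 0.1552² + 0.2069² + 0.1983² + 0.0259² + 0.1121² + 0.1207² + 0.0259² + 0.1552² = 0.024087 + 0.042808 + 0.039323 + 0.000671 + 0.012566 + 0.014568 + 0.000671 + 0.024087 = 0.158781
B_B = 1 / 0.158781 = 6.2980
Σp_Cᵢ² = 0.1200² + 0.0400² + 0.2400² + 0.1467² + 0.0933² + 0.0133² + 0.1867² + 0.1600² = 0.014400 + 0.001600 + 0.057600 + 0.021521 + 0.008705 + 0.000177 + 0.034857 + 0.025600 = 0.164460
B_C = 1 / 0.164460 = 6.0805
Σp_Aᵢ² = 0.1410² + 0.1026² + 0.1282² + 0.1026² + 0.1410² + 0.1410² + 0.1026² + 0.1410² = 0.019881 + 0.010527 + 0.016435 + 0.010527 + 0.019881 + 0.019881 + 0.010527 + 0.019881 = 0.127540
B_A = 1 / 0.127540 = 7.8407
Σp_Dᵢ² = 0.0044² + 0.0220² + 0.0176² + 0.3084² + 0.2731² + 0.1145² + 0.1233² + 0.1366² = 0.000019 + 0.000484 + 0.000310 + 0.095111 + 0.074584 + 0.013110 + 0.015203 + 0.018660 = 0.217481
B_D = 1 / 0.217481 = 4.5981
Highest B → broadest niche (most generalist): Species A (B = 7.84).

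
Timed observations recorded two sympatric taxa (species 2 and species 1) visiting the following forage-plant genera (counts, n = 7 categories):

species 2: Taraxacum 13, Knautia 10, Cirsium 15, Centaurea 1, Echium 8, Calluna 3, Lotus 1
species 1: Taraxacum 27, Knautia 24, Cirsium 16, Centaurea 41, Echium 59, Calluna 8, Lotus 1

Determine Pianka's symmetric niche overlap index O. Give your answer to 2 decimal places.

Proportions for species 2 (n=51): 13/51=0.2549, 10/51=0.1961, 15/51=0.2941, 1/51=0.0196, 8/51=0.1569, 3/51=0.0588, 1/51=0.0196
Proportions for species 1 (n=176): 27/176=0.1534, 24/176=0.1364, 16/176=0.0909, 41/176=0.2330, 59/176=0.3352, 8/176=0.0455, 1/176=0.0057
Σ p₁ᵢp₂ᵢ = 0.039102 + 0.026748 + 0.026734 + 0.004567 + 0.052593 + 0.002675 + 0.000112 = 0.152531
Σp_1ᵢ² = 0.2549² + 0.1961² + 0.2941² + 0.0196² + 0.1569² + 0.0588² + 0.0196² = 0.064974 + 0.038455 + 0.086495 + 0.000384 + 0.024618 + 0.003457 + 0.000384 = 0.218767
Σp_2ᵢ² = 0.1534² + 0.1364² + 0.0909² + 0.2330² + 0.3352² + 0.0455² + 0.0057² = 0.023532 + 0.018605 + 0.008263 + 0.054289 + 0.112359 + 0.002070 + 0.000032 = 0.219150
O = 0.152531 / √(0.218767 × 0.219150) = 0.152531 / 0.2189584 = 0.6966

0.70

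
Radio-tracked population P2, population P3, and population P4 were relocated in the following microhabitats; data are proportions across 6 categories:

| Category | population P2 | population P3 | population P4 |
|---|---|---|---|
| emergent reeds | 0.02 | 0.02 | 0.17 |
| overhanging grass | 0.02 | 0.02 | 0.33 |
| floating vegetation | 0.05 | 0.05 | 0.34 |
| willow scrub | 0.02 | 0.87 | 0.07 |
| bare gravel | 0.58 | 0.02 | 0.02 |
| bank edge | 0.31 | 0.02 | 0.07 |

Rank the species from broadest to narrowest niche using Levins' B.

Σp_P2ᵢ² = 0.02² + 0.02² + 0.05² + 0.02² + 0.58² + 0.31² = 0.0004 + 0.0004 + 0.0025 + 0.0004 + 0.3364 + 0.0961 = 0.4362
B_P2 = 1 / 0.4362 = 2.2925
Σp_P3ᵢ² = 0.02² + 0.02² + 0.05² + 0.87² + 0.02² + 0.02² = 0.0004 + 0.0004 + 0.0025 + 0.7569 + 0.0004 + 0.0004 = 0.7610
B_P3 = 1 / 0.7610 = 1.3141
Σp_P4ᵢ² = 0.17² + 0.33² + 0.34² + 0.07² + 0.02² + 0.07² = 0.0289 + 0.1089 + 0.1156 + 0.0049 + 0.0004 + 0.0049 = 0.2636
B_P4 = 1 / 0.2636 = 3.7936
Ranking by B (broadest → narrowest): population P4 (3.79) > population P2 (2.29) > population P3 (1.31)

population P4 > population P2 > population P3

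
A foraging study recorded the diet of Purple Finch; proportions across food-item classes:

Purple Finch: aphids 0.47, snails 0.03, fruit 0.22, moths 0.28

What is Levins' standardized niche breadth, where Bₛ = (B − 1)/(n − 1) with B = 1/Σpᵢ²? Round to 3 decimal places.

Σpᵢ² = 0.47² + 0.03² + 0.22² + 0.28² = 0.2209 + 0.0009 + 0.0484 + 0.0784 = 0.3486
B = 1 / 0.3486 = 2.86862
Bₛ = (B − 1)/(n − 1) = (2.86862 − 1)/(4 − 1) = 1.86862/3 = 0.62287

0.623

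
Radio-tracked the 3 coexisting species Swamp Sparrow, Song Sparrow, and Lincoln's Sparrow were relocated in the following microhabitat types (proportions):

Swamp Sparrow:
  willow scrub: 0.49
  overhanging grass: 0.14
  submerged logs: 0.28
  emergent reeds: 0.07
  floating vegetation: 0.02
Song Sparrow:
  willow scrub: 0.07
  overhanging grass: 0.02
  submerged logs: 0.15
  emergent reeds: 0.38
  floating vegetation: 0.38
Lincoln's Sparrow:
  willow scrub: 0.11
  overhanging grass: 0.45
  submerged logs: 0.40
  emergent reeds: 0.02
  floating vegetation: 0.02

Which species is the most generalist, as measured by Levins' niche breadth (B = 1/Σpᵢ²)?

Song Sparrow

Σp_Swamᵢ² = 0.49² + 0.14² + 0.28² + 0.07² + 0.02² = 0.2401 + 0.0196 + 0.0784 + 0.0049 + 0.0004 = 0.3434
B_Swam = 1 / 0.3434 = 2.9121
Σp_Songᵢ² = 0.07² + 0.02² + 0.15² + 0.38² + 0.38² = 0.0049 + 0.0004 + 0.0225 + 0.1444 + 0.1444 = 0.3166
B_Song = 1 / 0.3166 = 3.1586
Σp_Lincᵢ² = 0.11² + 0.45² + 0.40² + 0.02² + 0.02² = 0.0121 + 0.2025 + 0.1600 + 0.0004 + 0.0004 = 0.3754
B_Linc = 1 / 0.3754 = 2.6638
Highest B → broadest niche (most generalist): Song Sparrow (B = 3.16).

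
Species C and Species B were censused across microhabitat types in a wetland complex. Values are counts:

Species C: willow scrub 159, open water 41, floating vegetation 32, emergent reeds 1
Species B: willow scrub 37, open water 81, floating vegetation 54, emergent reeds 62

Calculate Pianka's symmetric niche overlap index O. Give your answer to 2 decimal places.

0.54

Proportions for Species C (n=233): 159/233=0.6824, 41/233=0.1760, 32/233=0.1373, 1/233=0.0043
Proportions for Species B (n=234): 37/234=0.1581, 81/234=0.3462, 54/234=0.2308, 62/234=0.2650
Σ p₁ᵢp₂ᵢ = 0.107887 + 0.060931 + 0.031689 + 0.001140 = 0.201647
Σp_1ᵢ² = 0.6824² + 0.1760² + 0.1373² + 0.0043² = 0.465670 + 0.030976 + 0.018851 + 0.000018 = 0.515515
Σp_2ᵢ² = 0.1581² + 0.3462² + 0.2308² + 0.2650² = 0.024996 + 0.119854 + 0.053269 + 0.070225 = 0.268344
O = 0.201647 / √(0.515515 × 0.268344) = 0.201647 / 0.3719346 = 0.5422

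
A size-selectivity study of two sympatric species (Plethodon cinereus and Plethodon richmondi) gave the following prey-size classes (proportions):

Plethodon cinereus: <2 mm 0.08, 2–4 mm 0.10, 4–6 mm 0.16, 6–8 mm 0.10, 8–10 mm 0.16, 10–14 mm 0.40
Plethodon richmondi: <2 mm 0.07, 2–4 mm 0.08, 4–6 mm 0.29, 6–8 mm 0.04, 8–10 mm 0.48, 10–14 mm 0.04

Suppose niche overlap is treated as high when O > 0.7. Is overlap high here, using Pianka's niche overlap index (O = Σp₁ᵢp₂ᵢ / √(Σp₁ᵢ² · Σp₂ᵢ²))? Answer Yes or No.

Σ p₁ᵢp₂ᵢ = 0.0056 + 0.0080 + 0.0464 + 0.0040 + 0.0768 + 0.0160 = 0.1568
Σp_1ᵢ² = 0.08² + 0.10² + 0.16² + 0.10² + 0.16² + 0.40² = 0.0064 + 0.0100 + 0.0256 + 0.0100 + 0.0256 + 0.1600 = 0.2376
Σp_2ᵢ² = 0.07² + 0.08² + 0.29² + 0.04² + 0.48² + 0.04² = 0.0049 + 0.0064 + 0.0841 + 0.0016 + 0.2304 + 0.0016 = 0.3290
O = 0.1568 / √(0.2376 × 0.3290) = 0.1568 / 0.27959 = 0.5608
O = 0.5608 < 0.7 → No.

No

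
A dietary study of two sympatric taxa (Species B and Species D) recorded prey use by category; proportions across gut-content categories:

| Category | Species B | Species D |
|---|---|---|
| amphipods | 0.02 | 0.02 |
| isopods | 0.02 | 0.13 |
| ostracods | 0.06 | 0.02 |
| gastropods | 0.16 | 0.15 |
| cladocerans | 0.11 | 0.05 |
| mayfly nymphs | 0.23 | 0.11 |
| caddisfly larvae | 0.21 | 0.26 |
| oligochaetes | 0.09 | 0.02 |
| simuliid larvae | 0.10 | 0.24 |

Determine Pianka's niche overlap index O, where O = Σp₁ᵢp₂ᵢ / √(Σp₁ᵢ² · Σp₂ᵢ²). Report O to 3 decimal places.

Σ p₁ᵢp₂ᵢ = 0.0004 + 0.0026 + 0.0012 + 0.0240 + 0.0055 + 0.0253 + 0.0546 + 0.0018 + 0.0240 = 0.1394
Σp_1ᵢ² = 0.02² + 0.02² + 0.06² + 0.16² + 0.11² + 0.23² + 0.21² + 0.09² + 0.10² = 0.0004 + 0.0004 + 0.0036 + 0.0256 + 0.0121 + 0.0529 + 0.0441 + 0.0081 + 0.0100 = 0.1572
Σp_2ᵢ² = 0.02² + 0.13² + 0.02² + 0.15² + 0.05² + 0.11² + 0.26² + 0.02² + 0.24² = 0.0004 + 0.0169 + 0.0004 + 0.0225 + 0.0025 + 0.0121 + 0.0676 + 0.0004 + 0.0576 = 0.1804
O = 0.1394 / √(0.1572 × 0.1804) = 0.1394 / 0.168401 = 0.82779

0.828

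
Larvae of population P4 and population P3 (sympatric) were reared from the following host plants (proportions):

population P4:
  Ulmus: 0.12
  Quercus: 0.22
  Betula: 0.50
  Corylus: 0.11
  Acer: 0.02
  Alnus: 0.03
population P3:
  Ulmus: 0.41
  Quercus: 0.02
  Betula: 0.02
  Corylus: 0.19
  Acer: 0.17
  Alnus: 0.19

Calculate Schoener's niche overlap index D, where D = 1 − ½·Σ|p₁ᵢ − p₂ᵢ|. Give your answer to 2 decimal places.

Σ|p₁ᵢ − p₂ᵢ| = 0.29 + 0.20 + 0.48 + 0.08 + 0.15 + 0.16 = 1.36
D = 1 − ½ × 1.36 = 1 − 0.680 = 0.3200

0.32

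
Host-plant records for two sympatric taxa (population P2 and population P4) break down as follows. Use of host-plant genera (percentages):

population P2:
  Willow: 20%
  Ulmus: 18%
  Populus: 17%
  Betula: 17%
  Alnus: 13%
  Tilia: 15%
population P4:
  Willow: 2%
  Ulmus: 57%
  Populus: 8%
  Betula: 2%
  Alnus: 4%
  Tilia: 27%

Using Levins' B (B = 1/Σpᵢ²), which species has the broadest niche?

population P2

Convert percentages to proportions (divide by 100).
Σp_P2ᵢ² = 0.20² + 0.18² + 0.17² + 0.17² + 0.13² + 0.15² = 0.0400 + 0.0324 + 0.0289 + 0.0289 + 0.0169 + 0.0225 = 0.1696
B_P2 = 1 / 0.1696 = 5.8962
Σp_P4ᵢ² = 0.02² + 0.57² + 0.08² + 0.02² + 0.04² + 0.27² = 0.0004 + 0.3249 + 0.0064 + 0.0004 + 0.0016 + 0.0729 = 0.4066
B_P4 = 1 / 0.4066 = 2.4594
Highest B → broadest niche (most generalist): population P2 (B = 5.90).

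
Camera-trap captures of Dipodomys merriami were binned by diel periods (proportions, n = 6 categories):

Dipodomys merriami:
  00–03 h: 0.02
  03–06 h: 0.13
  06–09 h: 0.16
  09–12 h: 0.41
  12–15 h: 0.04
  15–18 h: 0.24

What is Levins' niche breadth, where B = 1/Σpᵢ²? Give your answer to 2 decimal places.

3.70

Σpᵢ² = 0.02² + 0.13² + 0.16² + 0.41² + 0.04² + 0.24² = 0.0004 + 0.0169 + 0.0256 + 0.1681 + 0.0016 + 0.0576 = 0.2702
B = 1 / 0.2702 = 3.7010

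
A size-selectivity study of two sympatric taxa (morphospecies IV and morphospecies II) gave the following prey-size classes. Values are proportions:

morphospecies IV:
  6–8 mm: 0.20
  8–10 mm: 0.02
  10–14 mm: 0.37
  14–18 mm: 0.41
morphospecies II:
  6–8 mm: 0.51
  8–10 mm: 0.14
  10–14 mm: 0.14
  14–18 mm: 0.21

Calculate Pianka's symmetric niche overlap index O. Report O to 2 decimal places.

Σ p₁ᵢp₂ᵢ = 0.1020 + 0.0028 + 0.0518 + 0.0861 = 0.2427
Σp_1ᵢ² = 0.20² + 0.02² + 0.37² + 0.41² = 0.0400 + 0.0004 + 0.1369 + 0.1681 = 0.3454
Σp_2ᵢ² = 0.51² + 0.14² + 0.14² + 0.21² = 0.2601 + 0.0196 + 0.0196 + 0.0441 = 0.3434
O = 0.2427 / √(0.3454 × 0.3434) = 0.2427 / 0.34440 = 0.7047

0.70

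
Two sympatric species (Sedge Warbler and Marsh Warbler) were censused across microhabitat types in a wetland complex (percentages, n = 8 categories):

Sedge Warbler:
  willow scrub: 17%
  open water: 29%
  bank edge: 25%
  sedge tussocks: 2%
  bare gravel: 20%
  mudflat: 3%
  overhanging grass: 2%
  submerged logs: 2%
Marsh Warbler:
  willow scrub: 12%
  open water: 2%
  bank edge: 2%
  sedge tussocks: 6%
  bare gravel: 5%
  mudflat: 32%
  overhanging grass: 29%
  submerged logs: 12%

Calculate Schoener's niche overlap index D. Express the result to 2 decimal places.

0.30

Convert percentages to proportions (divide by 100).
Σ|p₁ᵢ − p₂ᵢ| = 0.05 + 0.27 + 0.23 + 0.04 + 0.15 + 0.29 + 0.27 + 0.10 = 1.40
D = 1 − ½ × 1.40 = 1 − 0.700 = 0.3000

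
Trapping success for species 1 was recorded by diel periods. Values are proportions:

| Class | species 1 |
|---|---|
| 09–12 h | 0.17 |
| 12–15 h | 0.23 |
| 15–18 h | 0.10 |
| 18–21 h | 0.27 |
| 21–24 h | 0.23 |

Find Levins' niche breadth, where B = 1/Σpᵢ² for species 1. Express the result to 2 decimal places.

4.60

Σpᵢ² = 0.17² + 0.23² + 0.10² + 0.27² + 0.23² = 0.0289 + 0.0529 + 0.0100 + 0.0729 + 0.0529 = 0.2176
B = 1 / 0.2176 = 4.5956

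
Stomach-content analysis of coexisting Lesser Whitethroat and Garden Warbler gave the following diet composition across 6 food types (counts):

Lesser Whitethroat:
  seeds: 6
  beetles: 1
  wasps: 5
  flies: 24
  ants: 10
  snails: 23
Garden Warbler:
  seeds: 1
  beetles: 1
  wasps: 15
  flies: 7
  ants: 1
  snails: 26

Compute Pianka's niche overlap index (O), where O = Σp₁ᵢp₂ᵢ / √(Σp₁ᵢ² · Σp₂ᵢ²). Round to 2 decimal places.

0.78

Proportions for Lesser Whitethroat (n=69): 6/69=0.0870, 1/69=0.0145, 5/69=0.0725, 24/69=0.3478, 10/69=0.1449, 23/69=0.3333
Proportions for Garden Warbler (n=51): 1/51=0.0196, 1/51=0.0196, 15/51=0.2941, 7/51=0.1373, 1/51=0.0196, 26/51=0.5098
Σ p₁ᵢp₂ᵢ = 0.001705 + 0.000284 + 0.021322 + 0.047753 + 0.002840 + 0.169916 = 0.243820
Σp_1ᵢ² = 0.0870² + 0.0145² + 0.0725² + 0.3478² + 0.1449² + 0.3333² = 0.007569 + 0.000210 + 0.005256 + 0.120965 + 0.020996 + 0.111089 = 0.266085
Σp_2ᵢ² = 0.0196² + 0.0196² + 0.2941² + 0.1373² + 0.0196² + 0.5098² = 0.000384 + 0.000384 + 0.086495 + 0.018851 + 0.000384 + 0.259896 = 0.366394
O = 0.243820 / √(0.266085 × 0.366394) = 0.243820 / 0.3122370 = 0.7809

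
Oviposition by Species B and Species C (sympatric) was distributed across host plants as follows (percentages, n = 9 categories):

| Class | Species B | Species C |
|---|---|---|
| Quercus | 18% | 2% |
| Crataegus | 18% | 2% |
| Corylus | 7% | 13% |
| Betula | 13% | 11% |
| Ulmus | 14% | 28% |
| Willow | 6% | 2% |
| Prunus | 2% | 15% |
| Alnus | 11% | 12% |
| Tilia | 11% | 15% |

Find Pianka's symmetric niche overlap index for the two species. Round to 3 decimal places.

Convert percentages to proportions (divide by 100).
Σ p₁ᵢp₂ᵢ = 0.0036 + 0.0036 + 0.0091 + 0.0143 + 0.0392 + 0.0012 + 0.0030 + 0.0132 + 0.0165 = 0.1037
Σp_1ᵢ² = 0.18² + 0.18² + 0.07² + 0.13² + 0.14² + 0.06² + 0.02² + 0.11² + 0.11² = 0.0324 + 0.0324 + 0.0049 + 0.0169 + 0.0196 + 0.0036 + 0.0004 + 0.0121 + 0.0121 = 0.1344
Σp_2ᵢ² = 0.02² + 0.02² + 0.13² + 0.11² + 0.28² + 0.02² + 0.15² + 0.12² + 0.15² = 0.0004 + 0.0004 + 0.0169 + 0.0121 + 0.0784 + 0.0004 + 0.0225 + 0.0144 + 0.0225 = 0.1680
O = 0.1037 / √(0.1344 × 0.1680) = 0.1037 / 0.150264 = 0.69012

0.690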